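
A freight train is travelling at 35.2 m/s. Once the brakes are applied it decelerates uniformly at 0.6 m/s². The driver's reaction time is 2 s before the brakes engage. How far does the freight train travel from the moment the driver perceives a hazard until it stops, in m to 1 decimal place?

Reaction distance = v·t_r = 35.2000 × 2 = 70.400 m.
Braking distance = v²/(2a) = 35.2000² / (2 × 0.600) = 1239.040 / 1.200 = 1032.533 m.
Total = 70.400 + 1032.533 = 1102.933 m.

Total stopping distance ≈ 1102.9 m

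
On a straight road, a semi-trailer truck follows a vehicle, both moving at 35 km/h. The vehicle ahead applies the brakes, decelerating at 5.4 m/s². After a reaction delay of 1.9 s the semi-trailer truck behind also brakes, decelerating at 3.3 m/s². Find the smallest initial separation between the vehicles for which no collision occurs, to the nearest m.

Minimum gap ≈ 24 m

35 km/h ÷ 3.6 = 9.7222 m/s.
Leader travels v²/(2a_L) = 94.521 / 10.800 = 8.752 m before stopping.
Follower covers v·t_r = 9.7222 × 1.9 = 18.472 m while reacting, then v²/(2a_F) = 94.521 / 6.600 = 14.321 m while braking, for a total of 18.472 + 14.321 = 32.793 m.
Since a_F ≤ a_L and the follower starts braking later, the follower is never slower than the leader, so the closest approach is when both have stopped.
Minimum gap = 32.793 − 8.752 = 24.041 m.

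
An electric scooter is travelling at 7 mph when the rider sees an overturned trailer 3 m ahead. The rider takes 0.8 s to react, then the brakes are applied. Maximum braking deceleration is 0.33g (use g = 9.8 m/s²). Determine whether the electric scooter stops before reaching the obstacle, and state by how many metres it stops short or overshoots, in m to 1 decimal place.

7 mph × 0.44704 = 3.1293 m/s.
a = 0.33 × 9.8 = 3.234 m/s².
Reaction distance = 3.1293 × 0.8 = 2.503 m.
Braking distance = v²/(2a) = 9.793 / 6.468 = 1.514 m.
Total stopping distance = 2.503 + 1.514 = 4.017 m, vs 3 m available — it cannot stop in time and overshoots by 4.017 − 3 = 1.017 m.

No — it overshoots by 1.0 m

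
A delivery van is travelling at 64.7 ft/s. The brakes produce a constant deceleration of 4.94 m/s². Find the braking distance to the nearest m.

Braking distance ≈ 39 m

64.7 ft/s × 0.3048 = 19.7206 m/s.
Braking distance = v²/(2a) = 19.7206² / (2 × 4.940) = 388.902 / 9.880 = 39.363 m.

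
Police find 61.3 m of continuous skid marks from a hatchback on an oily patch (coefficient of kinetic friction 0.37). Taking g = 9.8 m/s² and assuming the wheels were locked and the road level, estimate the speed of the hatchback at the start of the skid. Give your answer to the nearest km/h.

Deceleration a = μg = 0.37 × 9.8 = 3.626 m/s².
v = √(2a·d) = √(2 × 3.626 × 61.3) = √444.548 = 21.0843 m/s.
= 21.0843 × 3.6 = 75.903 km/h.

Initial speed ≈ 76 km/h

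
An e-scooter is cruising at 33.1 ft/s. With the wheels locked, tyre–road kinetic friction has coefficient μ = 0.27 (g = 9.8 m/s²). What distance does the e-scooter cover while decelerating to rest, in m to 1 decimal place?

Braking distance ≈ 19.2 m

33.1 ft/s × 0.3048 = 10.0889 m/s.
a = μg = 0.27 × 9.8 = 2.646 m/s².
Braking distance = v²/(2a) = 10.0889² / (2 × 2.646) = 101.786 / 5.292 = 19.234 m.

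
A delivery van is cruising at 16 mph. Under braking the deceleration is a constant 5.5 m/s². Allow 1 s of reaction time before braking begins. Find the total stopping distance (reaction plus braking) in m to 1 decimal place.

Total stopping distance ≈ 11.8 m

16 mph × 0.44704 = 7.1526 m/s.
Reaction distance = v·t_r = 7.1526 × 1 = 7.153 m.
Braking distance = v²/(2a) = 7.1526² / (2 × 5.500) = 51.160 / 11.000 = 4.651 m.
Total = 7.153 + 4.651 = 11.804 m.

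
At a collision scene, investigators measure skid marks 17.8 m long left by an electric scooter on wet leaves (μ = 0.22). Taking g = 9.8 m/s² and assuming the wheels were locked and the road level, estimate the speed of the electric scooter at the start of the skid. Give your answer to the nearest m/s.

Initial speed ≈ 9 m/s

Deceleration a = μg = 0.22 × 9.8 = 2.156 m/s².
v = √(2a·d) = √(2 × 2.156 × 17.8) = √76.754 = 8.7609 m/s.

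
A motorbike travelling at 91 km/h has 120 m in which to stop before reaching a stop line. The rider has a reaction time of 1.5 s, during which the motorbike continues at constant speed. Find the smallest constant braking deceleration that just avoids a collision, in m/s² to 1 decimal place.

91 km/h ÷ 3.6 = 25.2778 m/s.
Distance covered during reaction = 25.2778 × 1.5 = 37.917 m.
Distance available for braking: 120 − 37.917 = 82.083 m.
v² = 2a·d ⇒ a = v²/(2d) = 25.2778² / (2 × 82.083) = 638.967 / 164.166 = 3.8922 m/s².

Required deceleration ≈ 3.9 m/s²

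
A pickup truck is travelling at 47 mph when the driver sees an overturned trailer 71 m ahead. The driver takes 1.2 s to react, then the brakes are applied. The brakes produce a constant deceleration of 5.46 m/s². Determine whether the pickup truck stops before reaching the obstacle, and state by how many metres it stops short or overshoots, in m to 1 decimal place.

Yes — it stops 5.4 m short of the obstacle

47 mph × 0.44704 = 21.0109 m/s.
Reaction distance = 21.0109 × 1.2 = 25.213 m.
Braking distance = v²/(2a) = 441.458 / 10.920 = 40.427 m.
Total stopping distance = 25.213 + 40.427 = 65.640 m, vs 71 m available — it stops with 71 − 65.640 = 5.360 m to spare.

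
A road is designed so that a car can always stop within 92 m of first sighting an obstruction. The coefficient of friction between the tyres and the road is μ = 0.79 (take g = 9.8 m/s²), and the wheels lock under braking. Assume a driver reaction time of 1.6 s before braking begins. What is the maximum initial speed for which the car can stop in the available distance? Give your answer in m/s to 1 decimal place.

a = μg = 0.79 × 9.8 = 7.742 m/s².
Stopping distance: v·t_r + v²/(2a) = 92 with t_r = 1.6 s and a = 7.742 m/s².
So v² + 24.774 v − 1424.53 = 0.
Positive root: v = −a·t_r + √((a·t_r)² + 2a·d) = −12.387 + √(153.438 + 1424.53) = 27.3366 m/s.

Maximum speed ≈ 27.3 m/s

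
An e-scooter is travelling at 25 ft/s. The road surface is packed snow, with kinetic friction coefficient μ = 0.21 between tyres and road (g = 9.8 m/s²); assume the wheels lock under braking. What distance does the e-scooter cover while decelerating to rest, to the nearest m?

Braking distance ≈ 14 m

25 ft/s × 0.3048 = 7.6200 m/s.
a = μg = 0.21 × 9.8 = 2.058 m/s².
Braking distance = v²/(2a) = 7.6200² / (2 × 2.058) = 58.064 / 4.116 = 14.107 m.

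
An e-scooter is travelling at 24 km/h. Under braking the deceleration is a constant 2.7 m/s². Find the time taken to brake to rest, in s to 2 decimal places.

Braking time ≈ 2.47 s

24 km/h ÷ 3.6 = 6.6667 m/s.
Braking time = v/a = 6.6667 / 2.700 = 2.469 s.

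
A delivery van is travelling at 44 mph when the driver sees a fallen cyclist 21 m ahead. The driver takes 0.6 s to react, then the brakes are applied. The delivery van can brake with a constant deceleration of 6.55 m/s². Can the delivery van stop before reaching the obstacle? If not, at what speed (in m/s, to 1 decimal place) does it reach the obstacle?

No — it strikes the obstacle at 16.3 m/s

44 mph × 0.44704 = 19.6698 m/s.
Reaction distance = 19.6698 × 0.6 = 11.802 m.
Braking distance needed to stop: v²/(2a) = 386.901 / 13.100 = 29.534 m, so total needed = 11.802 + 29.534 = 41.336 m > 21 m — it cannot stop.
Distance remaining when braking begins: 21 − 11.802 = 9.198 m.
v² = v₀² − 2a·d = 386.901 − 2 × 6.550 × 9.198 = 266.407 m²/s².
v = √266.407 = 16.322 m/s.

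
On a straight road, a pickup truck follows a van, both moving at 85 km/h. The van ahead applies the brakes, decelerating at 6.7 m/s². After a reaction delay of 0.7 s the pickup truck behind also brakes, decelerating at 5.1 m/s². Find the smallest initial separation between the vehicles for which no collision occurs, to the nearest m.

85 km/h ÷ 3.6 = 23.6111 m/s.
Leader travels v²/(2a_L) = 557.484 / 13.400 = 41.603 m before stopping.
Follower covers v·t_r = 23.6111 × 0.7 = 16.528 m while reacting, then v²/(2a_F) = 557.484 / 10.200 = 54.655 m while braking, for a total of 16.528 + 54.655 = 71.183 m.
Since a_F ≤ a_L and the follower starts braking later, the follower is never slower than the leader, so the closest approach is when both have stopped.
Minimum gap = 71.183 − 41.603 = 29.580 m.

Minimum gap ≈ 30 m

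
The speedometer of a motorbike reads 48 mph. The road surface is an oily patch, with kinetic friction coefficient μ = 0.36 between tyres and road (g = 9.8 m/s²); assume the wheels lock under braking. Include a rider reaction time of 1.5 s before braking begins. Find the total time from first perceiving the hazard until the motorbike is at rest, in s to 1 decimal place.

48 mph × 0.44704 = 21.4579 m/s.
a = μg = 0.36 × 9.8 = 3.528 m/s².
Braking time = v/a = 21.4579 / 3.528 = 6.082 s.
Total = 1.5 + 6.082 = 7.582 s.

Total time ≈ 7.6 s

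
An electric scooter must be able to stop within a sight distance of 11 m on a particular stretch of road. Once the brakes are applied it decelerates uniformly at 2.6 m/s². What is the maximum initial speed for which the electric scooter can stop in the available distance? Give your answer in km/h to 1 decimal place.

v²/(2a) = d ⇒ v = √(2 × 2.600 × 11) = √57.20 = 7.5631 m/s.
7.5631 m/s × 3.6 = 27.227 km/h.

Maximum speed ≈ 27.2 km/h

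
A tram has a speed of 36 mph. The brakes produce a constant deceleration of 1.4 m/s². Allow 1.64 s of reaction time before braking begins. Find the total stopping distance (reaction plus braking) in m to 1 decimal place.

36 mph × 0.44704 = 16.0934 m/s.
Reaction distance = v·t_r = 16.0934 × 1.64 = 26.393 m.
Braking distance = v²/(2a) = 16.0934² / (2 × 1.400) = 258.998 / 2.800 = 92.499 m.
Total = 26.393 + 92.499 = 118.892 m.

Total stopping distance ≈ 118.9 m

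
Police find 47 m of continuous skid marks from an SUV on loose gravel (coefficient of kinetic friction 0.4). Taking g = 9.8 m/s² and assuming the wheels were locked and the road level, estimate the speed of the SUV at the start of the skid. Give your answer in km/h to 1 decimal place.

Initial speed ≈ 69.1 km/h

Deceleration a = μg = 0.4 × 9.8 = 3.920 m/s².
v = √(2a·d) = √(2 × 3.920 × 47) = √368.480 = 19.1958 m/s.
= 19.1958 × 3.6 = 69.105 km/h.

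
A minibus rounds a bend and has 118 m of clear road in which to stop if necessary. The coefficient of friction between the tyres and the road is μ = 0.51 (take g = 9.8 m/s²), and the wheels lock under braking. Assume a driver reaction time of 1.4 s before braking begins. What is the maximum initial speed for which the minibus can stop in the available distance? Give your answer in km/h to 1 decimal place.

a = μg = 0.51 × 9.8 = 4.998 m/s².
Stopping distance: v·t_r + v²/(2a) = 118 with t_r = 1.4 s and a = 4.998 m/s².
So v² + 13.994 v − 1179.53 = 0.
Positive root: v = −a·t_r + √((a·t_r)² + 2a·d) = −6.997 + √(48.958 + 1179.53) = 28.0528 m/s.
28.0528 m/s × 3.6 = 100.990 km/h.

Maximum speed ≈ 101.0 km/h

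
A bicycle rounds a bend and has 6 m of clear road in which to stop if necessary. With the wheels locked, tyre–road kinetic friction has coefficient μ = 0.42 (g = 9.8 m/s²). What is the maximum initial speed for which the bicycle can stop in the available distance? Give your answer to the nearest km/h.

Maximum speed ≈ 25 km/h

a = μg = 0.42 × 9.8 = 4.116 m/s².
v²/(2a) = d ⇒ v = √(2 × 4.116 × 6) = √49.39 = 7.0278 m/s.
7.0278 m/s × 3.6 = 25.300 km/h.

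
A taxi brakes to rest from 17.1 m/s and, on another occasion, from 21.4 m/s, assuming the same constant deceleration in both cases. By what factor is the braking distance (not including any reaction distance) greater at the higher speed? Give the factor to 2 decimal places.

Braking distance d = v²/(2a), so with a fixed, d ∝ v².
Factor = (21.4/17.1)² = 1.2515² = 1.5663.

Factor ≈ 1.57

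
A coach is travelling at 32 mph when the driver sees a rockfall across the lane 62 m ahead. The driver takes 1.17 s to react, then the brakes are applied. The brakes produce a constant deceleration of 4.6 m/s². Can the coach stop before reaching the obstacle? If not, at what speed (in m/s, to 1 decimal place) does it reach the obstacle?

Yes — it stops about 23.0 m short of the obstacle, so it never reaches it

32 mph × 0.44704 = 14.3053 m/s.
Reaction distance = 14.3053 × 1.17 = 16.737 m.
Braking distance = v²/(2a) = 204.642 / 9.200 = 22.244 m.
Total stopping distance = 16.737 + 22.244 = 38.981 m, vs 62 m available — it stops with 62 − 38.981 = 23.019 m to spare.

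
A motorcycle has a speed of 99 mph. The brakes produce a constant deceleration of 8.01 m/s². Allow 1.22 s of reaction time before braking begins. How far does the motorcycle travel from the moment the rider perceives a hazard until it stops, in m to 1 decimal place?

Total stopping distance ≈ 176.3 m

99 mph × 0.44704 = 44.2570 m/s.
Reaction distance = v·t_r = 44.2570 × 1.22 = 53.994 m.
Braking distance = v²/(2a) = 44.2570² / (2 × 8.010) = 1958.682 / 16.020 = 122.265 m.
Total = 53.994 + 122.265 = 176.259 m.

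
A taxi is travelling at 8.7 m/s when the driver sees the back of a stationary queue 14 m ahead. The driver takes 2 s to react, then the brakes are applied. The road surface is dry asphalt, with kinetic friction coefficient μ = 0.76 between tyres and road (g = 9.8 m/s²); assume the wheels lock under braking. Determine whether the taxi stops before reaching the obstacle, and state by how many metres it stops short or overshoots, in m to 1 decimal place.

No — it overshoots by 8.5 m

a = μg = 0.76 × 9.8 = 7.448 m/s².
Reaction distance = 8.7000 × 2 = 17.400 m.
Braking distance = v²/(2a) = 75.690 / 14.896 = 5.081 m.
Total stopping distance = 17.400 + 5.081 = 22.481 m, vs 14 m available — it cannot stop in time and overshoots by 22.481 − 14 = 8.481 m.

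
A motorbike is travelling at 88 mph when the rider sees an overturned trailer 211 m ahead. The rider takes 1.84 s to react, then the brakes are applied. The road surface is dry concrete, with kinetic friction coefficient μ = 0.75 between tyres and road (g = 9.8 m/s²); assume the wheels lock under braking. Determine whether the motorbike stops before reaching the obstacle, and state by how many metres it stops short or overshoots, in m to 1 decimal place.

Yes — it stops 33.3 m short of the obstacle

88 mph × 0.44704 = 39.3395 m/s.
a = μg = 0.75 × 9.8 = 7.350 m/s².
Reaction distance = 39.3395 × 1.84 = 72.385 m.
Braking distance = v²/(2a) = 1547.596 / 14.700 = 105.279 m.
Total stopping distance = 72.385 + 105.279 = 177.664 m, vs 211 m available — it stops with 211 − 177.664 = 33.336 m to spare.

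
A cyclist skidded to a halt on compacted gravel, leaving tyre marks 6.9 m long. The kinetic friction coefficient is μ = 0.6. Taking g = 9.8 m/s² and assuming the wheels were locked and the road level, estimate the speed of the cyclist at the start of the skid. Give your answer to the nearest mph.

Deceleration a = μg = 0.6 × 9.8 = 5.880 m/s².
v = √(2a·d) = √(2 × 5.880 × 6.9) = √81.144 = 9.0080 m/s.
= 9.0080 ÷ 0.44704 = 20.150 mph.

Initial speed ≈ 20 mph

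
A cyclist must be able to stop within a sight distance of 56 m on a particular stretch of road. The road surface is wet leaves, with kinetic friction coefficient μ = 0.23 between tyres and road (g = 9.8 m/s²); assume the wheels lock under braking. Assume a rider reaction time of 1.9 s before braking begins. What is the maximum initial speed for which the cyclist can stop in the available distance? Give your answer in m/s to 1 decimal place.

Maximum speed ≈ 12.2 m/s

a = μg = 0.23 × 9.8 = 2.254 m/s².
Stopping distance: v·t_r + v²/(2a) = 56 with t_r = 1.9 s and a = 2.254 m/s².
So v² + 8.565 v − 252.45 = 0.
Positive root: v = −a·t_r + √((a·t_r)² + 2a·d) = −4.283 + √(18.344 + 252.45) = 12.1728 m/s.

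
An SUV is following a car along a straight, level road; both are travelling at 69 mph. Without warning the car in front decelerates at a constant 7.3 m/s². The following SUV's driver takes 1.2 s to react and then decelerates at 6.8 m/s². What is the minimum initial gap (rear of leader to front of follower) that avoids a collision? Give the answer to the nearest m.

69 mph × 0.44704 = 30.8458 m/s.
Leader travels v²/(2a_L) = 951.463 / 14.600 = 65.169 m before stopping.
Follower covers v·t_r = 30.8458 × 1.2 = 37.015 m while reacting, then v²/(2a_F) = 951.463 / 13.600 = 69.961 m while braking, for a total of 37.015 + 69.961 = 106.976 m.
Since a_F ≤ a_L and the follower starts braking later, the follower is never slower than the leader, so the closest approach is when both have stopped.
Minimum gap = 106.976 − 65.169 = 41.807 m.

Minimum gap ≈ 42 m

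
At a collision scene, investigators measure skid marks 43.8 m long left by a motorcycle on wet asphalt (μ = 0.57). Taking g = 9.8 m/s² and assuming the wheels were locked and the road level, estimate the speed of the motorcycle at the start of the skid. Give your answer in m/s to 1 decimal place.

Initial speed ≈ 22.1 m/s

Deceleration a = μg = 0.57 × 9.8 = 5.586 m/s².
v = √(2a·d) = √(2 × 5.586 × 43.8) = √489.334 = 22.1209 m/s.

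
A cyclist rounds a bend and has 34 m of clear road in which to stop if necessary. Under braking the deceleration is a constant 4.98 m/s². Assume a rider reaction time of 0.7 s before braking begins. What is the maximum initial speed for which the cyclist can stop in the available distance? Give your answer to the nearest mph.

Maximum speed ≈ 34 mph

Stopping distance: v·t_r + v²/(2a) = 34 with t_r = 0.7 s and a = 4.980 m/s².
So v² + 6.972 v − 338.64 = 0.
Positive root: v = −a·t_r + √((a·t_r)² + 2a·d) = −3.486 + √(12.152 + 338.64) = 15.2434 m/s.
15.2434 m/s ÷ 0.44704 = 34.099 mph.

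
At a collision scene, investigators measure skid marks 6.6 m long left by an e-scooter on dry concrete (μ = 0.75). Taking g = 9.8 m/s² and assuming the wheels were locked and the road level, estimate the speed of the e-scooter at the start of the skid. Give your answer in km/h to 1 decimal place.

Initial speed ≈ 35.5 km/h

Deceleration a = μg = 0.75 × 9.8 = 7.350 m/s².
v = √(2a·d) = √(2 × 7.350 × 6.6) = √97.020 = 9.8499 m/s.
= 9.8499 × 3.6 = 35.460 km/h.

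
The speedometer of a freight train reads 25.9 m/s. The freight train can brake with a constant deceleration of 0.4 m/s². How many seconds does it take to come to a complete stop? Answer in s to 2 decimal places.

Braking time = v/a = 25.9000 / 0.400 = 64.750 s.

Braking time ≈ 64.75 s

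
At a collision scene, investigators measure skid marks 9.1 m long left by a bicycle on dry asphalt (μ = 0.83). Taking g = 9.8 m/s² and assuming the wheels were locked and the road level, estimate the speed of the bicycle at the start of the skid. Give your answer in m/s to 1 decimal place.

Initial speed ≈ 12.2 m/s

Deceleration a = μg = 0.83 × 9.8 = 8.134 m/s².
v = √(2a·d) = √(2 × 8.134 × 9.1) = √148.039 = 12.1671 m/s.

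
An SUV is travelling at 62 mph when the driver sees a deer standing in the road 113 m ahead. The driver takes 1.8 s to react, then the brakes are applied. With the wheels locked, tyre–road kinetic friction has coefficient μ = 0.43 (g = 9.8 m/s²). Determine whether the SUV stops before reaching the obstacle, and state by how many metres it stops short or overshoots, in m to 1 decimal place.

62 mph × 0.44704 = 27.7165 m/s.
a = μg = 0.43 × 9.8 = 4.214 m/s².
Reaction distance = 27.7165 × 1.8 = 49.890 m.
Braking distance = v²/(2a) = 768.204 / 8.428 = 91.149 m.
Total stopping distance = 49.890 + 91.149 = 141.039 m, vs 113 m available — it cannot stop in time and overshoots by 141.039 − 113 = 28.039 m.

No — it overshoots by 28.0 m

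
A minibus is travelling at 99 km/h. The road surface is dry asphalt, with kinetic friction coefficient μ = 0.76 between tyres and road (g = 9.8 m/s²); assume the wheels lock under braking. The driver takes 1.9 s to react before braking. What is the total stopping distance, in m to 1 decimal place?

Total stopping distance ≈ 103.0 m

99 km/h ÷ 3.6 = 27.5000 m/s.
a = μg = 0.76 × 9.8 = 7.448 m/s².
Reaction distance = v·t_r = 27.5000 × 1.9 = 52.250 m.
Braking distance = v²/(2a) = 27.5000² / (2 × 7.448) = 756.250 / 14.896 = 50.769 m.
Total = 52.250 + 50.769 = 103.019 m.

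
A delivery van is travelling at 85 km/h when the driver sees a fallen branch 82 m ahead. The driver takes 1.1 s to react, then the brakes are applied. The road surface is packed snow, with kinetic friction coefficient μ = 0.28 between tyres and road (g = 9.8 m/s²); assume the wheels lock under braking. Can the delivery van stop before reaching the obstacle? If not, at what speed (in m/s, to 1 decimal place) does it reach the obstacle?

No — it strikes the obstacle at 15.8 m/s

85 km/h ÷ 3.6 = 23.6111 m/s.
a = μg = 0.28 × 9.8 = 2.744 m/s².
Reaction distance = 23.6111 × 1.1 = 25.972 m.
Braking distance needed to stop: v²/(2a) = 557.484 / 5.488 = 101.582 m, so total needed = 25.972 + 101.582 = 127.554 m > 82 m — it cannot stop.
Distance remaining when braking begins: 82 − 25.972 = 56.028 m.
v² = v₀² − 2a·d = 557.484 − 2 × 2.744 × 56.028 = 250.002 m²/s².
v = √250.002 = 15.811 m/s.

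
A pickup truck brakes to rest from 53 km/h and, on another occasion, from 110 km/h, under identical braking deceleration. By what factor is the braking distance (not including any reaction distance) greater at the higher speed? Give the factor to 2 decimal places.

Braking distance d = v²/(2a), so with a fixed, d ∝ v².
Factor = (110/53)² = 2.0755² = 4.3077.

Factor ≈ 4.31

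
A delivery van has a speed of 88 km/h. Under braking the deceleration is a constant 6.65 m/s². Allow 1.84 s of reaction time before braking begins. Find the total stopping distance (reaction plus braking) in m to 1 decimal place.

88 km/h ÷ 3.6 = 24.4444 m/s.
Reaction distance = v·t_r = 24.4444 × 1.84 = 44.978 m.
Braking distance = v²/(2a) = 24.4444² / (2 × 6.650) = 597.529 / 13.300 = 44.927 m.
Total = 44.978 + 44.927 = 89.905 m.

Total stopping distance ≈ 89.9 m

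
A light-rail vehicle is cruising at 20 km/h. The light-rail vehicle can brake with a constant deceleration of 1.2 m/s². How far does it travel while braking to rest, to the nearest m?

20 km/h ÷ 3.6 = 5.5556 m/s.
Braking distance = v²/(2a) = 5.5556² / (2 × 1.200) = 30.865 / 2.400 = 12.860 m.

Braking distance ≈ 13 m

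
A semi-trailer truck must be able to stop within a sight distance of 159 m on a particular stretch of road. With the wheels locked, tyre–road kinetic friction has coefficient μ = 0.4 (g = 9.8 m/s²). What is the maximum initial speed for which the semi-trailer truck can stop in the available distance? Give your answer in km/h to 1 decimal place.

a = μg = 0.4 × 9.8 = 3.920 m/s².
v²/(2a) = d ⇒ v = √(2 × 3.920 × 159) = √1246.56 = 35.3067 m/s.
35.3067 m/s × 3.6 = 127.104 km/h.

Maximum speed ≈ 127.1 km/h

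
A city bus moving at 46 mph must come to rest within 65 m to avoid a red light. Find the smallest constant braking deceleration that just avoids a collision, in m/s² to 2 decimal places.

Required deceleration ≈ 3.25 m/s²

46 mph × 0.44704 = 20.5638 m/s.
v² = 2a·d ⇒ a = v²/(2d) = 20.5638² / (2 × 65.000) = 422.870 / 130.000 = 3.2528 m/s².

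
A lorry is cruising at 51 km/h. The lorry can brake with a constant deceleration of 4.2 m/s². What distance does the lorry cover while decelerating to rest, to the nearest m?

51 km/h ÷ 3.6 = 14.1667 m/s.
Braking distance = v²/(2a) = 14.1667² / (2 × 4.200) = 200.695 / 8.400 = 23.892 m.

Braking distance ≈ 24 m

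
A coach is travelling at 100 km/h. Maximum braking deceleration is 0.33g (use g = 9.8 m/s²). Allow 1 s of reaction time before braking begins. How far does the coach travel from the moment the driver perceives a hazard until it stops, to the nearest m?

Total stopping distance ≈ 147 m

100 km/h ÷ 3.6 = 27.7778 m/s.
a = 0.33 × 9.8 = 3.234 m/s².
Reaction distance = v·t_r = 27.7778 × 1 = 27.778 m.
Braking distance = v²/(2a) = 27.7778² / (2 × 3.234) = 771.606 / 6.468 = 119.296 m.
Total = 27.778 + 119.296 = 147.074 m.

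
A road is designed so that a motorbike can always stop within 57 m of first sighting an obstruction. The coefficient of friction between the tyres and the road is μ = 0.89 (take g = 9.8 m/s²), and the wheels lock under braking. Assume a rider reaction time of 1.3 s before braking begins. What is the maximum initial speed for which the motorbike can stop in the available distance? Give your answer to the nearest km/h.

Maximum speed ≈ 80 km/h

a = μg = 0.89 × 9.8 = 8.722 m/s².
Stopping distance: v·t_r + v²/(2a) = 57 with t_r = 1.3 s and a = 8.722 m/s².
So v² + 22.677 v − 994.31 = 0.
Positive root: v = −a·t_r + √((a·t_r)² + 2a·d) = −11.339 + √(128.573 + 994.31) = 22.1704 m/s.
22.1704 m/s × 3.6 = 79.813 km/h.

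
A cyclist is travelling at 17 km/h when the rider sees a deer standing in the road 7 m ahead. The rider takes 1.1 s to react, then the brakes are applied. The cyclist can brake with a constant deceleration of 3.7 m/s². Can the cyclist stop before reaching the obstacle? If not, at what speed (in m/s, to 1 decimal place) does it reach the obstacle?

17 km/h ÷ 3.6 = 4.7222 m/s.
Reaction distance = 4.7222 × 1.1 = 5.194 m.
Braking distance needed to stop: v²/(2a) = 22.299 / 7.400 = 3.013 m, so total needed = 5.194 + 3.013 = 8.207 m > 7 m — it cannot stop.
Distance remaining when braking begins: 7 − 5.194 = 1.806 m.
v² = v₀² − 2a·d = 22.299 − 2 × 3.700 × 1.806 = 8.935 m²/s².
v = √8.935 = 2.989 m/s.

No — it strikes the obstacle at 3.0 m/s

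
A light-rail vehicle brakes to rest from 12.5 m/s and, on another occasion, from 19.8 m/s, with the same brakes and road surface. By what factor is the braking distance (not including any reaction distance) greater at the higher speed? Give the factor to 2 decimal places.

Factor ≈ 2.51

Braking distance d = v²/(2a), so with a fixed, d ∝ v².
Factor = (19.8/12.5)² = 1.5840² = 2.5091.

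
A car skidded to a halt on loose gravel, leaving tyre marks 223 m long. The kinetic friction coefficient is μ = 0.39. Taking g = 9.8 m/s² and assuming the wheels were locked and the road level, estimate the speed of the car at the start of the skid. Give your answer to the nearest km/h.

Deceleration a = μg = 0.39 × 9.8 = 3.822 m/s².
v = √(2a·d) = √(2 × 3.822 × 223) = √1704.612 = 41.2869 m/s.
= 41.2869 × 3.6 = 148.633 km/h.

Initial speed ≈ 149 km/h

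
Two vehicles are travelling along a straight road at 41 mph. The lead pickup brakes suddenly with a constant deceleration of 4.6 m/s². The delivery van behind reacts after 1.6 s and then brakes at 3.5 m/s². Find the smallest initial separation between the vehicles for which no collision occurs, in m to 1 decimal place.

41 mph × 0.44704 = 18.3286 m/s.
Leader travels v²/(2a_L) = 335.938 / 9.200 = 36.515 m before stopping.
Follower covers v·t_r = 18.3286 × 1.6 = 29.326 m while reacting, then v²/(2a_F) = 335.938 / 7.000 = 47.991 m while braking, for a total of 29.326 + 47.991 = 77.317 m.
Since a_F ≤ a_L and the follower starts braking later, the follower is never slower than the leader, so the closest approach is when both have stopped.
Minimum gap = 77.317 − 36.515 = 40.802 m.

Minimum gap ≈ 40.8 m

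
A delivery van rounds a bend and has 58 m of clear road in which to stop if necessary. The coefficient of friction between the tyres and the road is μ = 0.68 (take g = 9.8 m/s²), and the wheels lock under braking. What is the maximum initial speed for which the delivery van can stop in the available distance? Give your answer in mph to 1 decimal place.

a = μg = 0.68 × 9.8 = 6.664 m/s².
v²/(2a) = d ⇒ v = √(2 × 6.664 × 58) = √773.02 = 27.8032 m/s.
27.8032 m/s ÷ 0.44704 = 62.194 mph.

Maximum speed ≈ 62.2 mph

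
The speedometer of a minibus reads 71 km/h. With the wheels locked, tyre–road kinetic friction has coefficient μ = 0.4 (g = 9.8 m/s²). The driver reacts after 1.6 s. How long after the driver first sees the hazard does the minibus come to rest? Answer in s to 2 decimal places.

71 km/h ÷ 3.6 = 19.7222 m/s.
a = μg = 0.4 × 9.8 = 3.920 m/s².
Braking time = v/a = 19.7222 / 3.920 = 5.031 s.
Total = 1.6 + 5.031 = 6.631 s.

Total time ≈ 6.63 s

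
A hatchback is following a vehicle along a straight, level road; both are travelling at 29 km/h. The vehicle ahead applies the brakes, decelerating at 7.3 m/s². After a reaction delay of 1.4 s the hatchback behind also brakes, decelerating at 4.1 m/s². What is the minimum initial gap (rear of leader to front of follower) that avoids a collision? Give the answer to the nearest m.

Minimum gap ≈ 15 m

29 km/h ÷ 3.6 = 8.0556 m/s.
Leader travels v²/(2a_L) = 64.893 / 14.600 = 4.445 m before stopping.
Follower covers v·t_r = 8.0556 × 1.4 = 11.278 m while reacting, then v²/(2a_F) = 64.893 / 8.200 = 7.914 m while braking, for a total of 11.278 + 7.914 = 19.192 m.
Since a_F ≤ a_L and the follower starts braking later, the follower is never slower than the leader, so the closest approach is when both have stopped.
Minimum gap = 19.192 − 4.445 = 14.747 m.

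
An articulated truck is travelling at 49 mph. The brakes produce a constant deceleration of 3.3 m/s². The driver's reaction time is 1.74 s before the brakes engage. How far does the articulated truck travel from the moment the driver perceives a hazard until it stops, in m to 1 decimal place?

Total stopping distance ≈ 110.8 m

49 mph × 0.44704 = 21.9050 m/s.
Reaction distance = v·t_r = 21.9050 × 1.74 = 38.115 m.
Braking distance = v²/(2a) = 21.9050² / (2 × 3.300) = 479.829 / 6.600 = 72.701 m.
Total = 38.115 + 72.701 = 110.816 m.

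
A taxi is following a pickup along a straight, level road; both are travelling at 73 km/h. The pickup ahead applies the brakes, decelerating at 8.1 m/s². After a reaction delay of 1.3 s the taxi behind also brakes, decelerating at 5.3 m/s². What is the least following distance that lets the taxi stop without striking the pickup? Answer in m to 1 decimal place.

Minimum gap ≈ 39.8 m

73 km/h ÷ 3.6 = 20.2778 m/s.
Leader travels v²/(2a_L) = 411.189 / 16.200 = 25.382 m before stopping.
Follower covers v·t_r = 20.2778 × 1.3 = 26.361 m while reacting, then v²/(2a_F) = 411.189 / 10.600 = 38.791 m while braking, for a total of 26.361 + 38.791 = 65.152 m.
Since a_F ≤ a_L and the follower starts braking later, the follower is never slower than the leader, so the closest approach is when both have stopped.
Minimum gap = 65.152 − 25.382 = 39.770 m.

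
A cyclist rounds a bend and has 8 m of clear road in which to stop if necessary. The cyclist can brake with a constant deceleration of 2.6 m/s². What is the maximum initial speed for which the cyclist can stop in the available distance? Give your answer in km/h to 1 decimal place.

v²/(2a) = d ⇒ v = √(2 × 2.600 × 8) = √41.60 = 6.4498 m/s.
6.4498 m/s × 3.6 = 23.219 km/h.

Maximum speed ≈ 23.2 km/h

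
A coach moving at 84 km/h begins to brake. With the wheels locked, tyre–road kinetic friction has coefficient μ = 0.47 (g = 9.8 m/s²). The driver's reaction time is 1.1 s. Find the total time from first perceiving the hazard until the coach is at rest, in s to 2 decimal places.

Total time ≈ 6.17 s

84 km/h ÷ 3.6 = 23.3333 m/s.
a = μg = 0.47 × 9.8 = 4.606 m/s².
Braking time = v/a = 23.3333 / 4.606 = 5.066 s.
Total = 1.1 + 5.066 = 6.166 s.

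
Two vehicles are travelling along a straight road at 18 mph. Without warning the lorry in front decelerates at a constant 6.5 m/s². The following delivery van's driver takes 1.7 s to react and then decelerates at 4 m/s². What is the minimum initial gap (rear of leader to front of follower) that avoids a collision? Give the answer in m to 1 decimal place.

18 mph × 0.44704 = 8.0467 m/s.
Leader travels v²/(2a_L) = 64.749 / 13.000 = 4.981 m before stopping.
Follower covers v·t_r = 8.0467 × 1.7 = 13.679 m while reacting, then v²/(2a_F) = 64.749 / 8.000 = 8.094 m while braking, for a total of 13.679 + 8.094 = 21.773 m.
Since a_F ≤ a_L and the follower starts braking later, the follower is never slower than the leader, so the closest approach is when both have stopped.
Minimum gap = 21.773 − 4.981 = 16.792 m.

Minimum gap ≈ 16.8 m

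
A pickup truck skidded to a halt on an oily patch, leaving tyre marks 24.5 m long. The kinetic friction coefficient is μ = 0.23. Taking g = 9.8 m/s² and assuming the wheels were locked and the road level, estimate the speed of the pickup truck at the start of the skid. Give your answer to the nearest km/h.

Deceleration a = μg = 0.23 × 9.8 = 2.254 m/s².
v = √(2a·d) = √(2 × 2.254 × 24.5) = √110.446 = 10.5093 m/s.
= 10.5093 × 3.6 = 37.833 km/h.

Initial speed ≈ 38 km/h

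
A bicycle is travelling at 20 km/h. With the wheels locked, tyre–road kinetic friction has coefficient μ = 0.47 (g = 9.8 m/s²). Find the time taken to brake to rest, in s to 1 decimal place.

20 km/h ÷ 3.6 = 5.5556 m/s.
a = μg = 0.47 × 9.8 = 4.606 m/s².
Braking time = v/a = 5.5556 / 4.606 = 1.206 s.

Braking time ≈ 1.2 s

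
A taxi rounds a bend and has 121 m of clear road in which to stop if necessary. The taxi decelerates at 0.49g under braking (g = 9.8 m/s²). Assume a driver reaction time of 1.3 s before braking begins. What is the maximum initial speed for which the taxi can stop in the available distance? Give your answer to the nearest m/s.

a = 0.49 × 9.8 = 4.802 m/s².
Stopping distance: v·t_r + v²/(2a) = 121 with t_r = 1.3 s and a = 4.802 m/s².
So v² + 12.485 v − 1162.08 = 0.
Positive root: v = −a·t_r + √((a·t_r)² + 2a·d) = −6.243 + √(38.975 + 1162.08) = 28.4132 m/s.

Maximum speed ≈ 28 m/s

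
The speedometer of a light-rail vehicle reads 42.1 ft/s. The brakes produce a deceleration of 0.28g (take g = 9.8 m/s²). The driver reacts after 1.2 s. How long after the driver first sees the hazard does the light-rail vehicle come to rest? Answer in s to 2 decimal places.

42.1 ft/s × 0.3048 = 12.8321 m/s.
a = 0.28 × 9.8 = 2.744 m/s².
Braking time = v/a = 12.8321 / 2.744 = 4.676 s.
Total = 1.2 + 4.676 = 5.876 s.

Total time ≈ 5.88 s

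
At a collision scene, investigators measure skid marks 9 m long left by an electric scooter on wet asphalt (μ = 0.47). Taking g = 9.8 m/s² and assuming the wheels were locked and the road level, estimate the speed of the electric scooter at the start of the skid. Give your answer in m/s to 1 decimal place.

Deceleration a = μg = 0.47 × 9.8 = 4.606 m/s².
v = √(2a·d) = √(2 × 4.606 × 9) = √82.908 = 9.1054 m/s.

Initial speed ≈ 9.1 m/s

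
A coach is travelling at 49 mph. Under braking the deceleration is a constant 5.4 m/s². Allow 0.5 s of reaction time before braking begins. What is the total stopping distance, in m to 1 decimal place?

Total stopping distance ≈ 55.4 m

49 mph × 0.44704 = 21.9050 m/s.
Reaction distance = v·t_r = 21.9050 × 0.5 = 10.953 m.
Braking distance = v²/(2a) = 21.9050² / (2 × 5.400) = 479.829 / 10.800 = 44.429 m.
Total = 10.953 + 44.429 = 55.382 m.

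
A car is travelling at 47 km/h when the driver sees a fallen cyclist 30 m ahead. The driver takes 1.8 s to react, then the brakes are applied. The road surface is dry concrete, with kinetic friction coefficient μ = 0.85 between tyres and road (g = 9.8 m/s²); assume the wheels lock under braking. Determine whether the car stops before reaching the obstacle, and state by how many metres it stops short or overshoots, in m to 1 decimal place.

No — it overshoots by 3.7 m

47 km/h ÷ 3.6 = 13.0556 m/s.
a = μg = 0.85 × 9.8 = 8.330 m/s².
Reaction distance = 13.0556 × 1.8 = 23.500 m.
Braking distance = v²/(2a) = 170.449 / 16.660 = 10.231 m.
Total stopping distance = 23.500 + 10.231 = 33.731 m, vs 30 m available — it cannot stop in time and overshoots by 33.731 − 30 = 3.731 m.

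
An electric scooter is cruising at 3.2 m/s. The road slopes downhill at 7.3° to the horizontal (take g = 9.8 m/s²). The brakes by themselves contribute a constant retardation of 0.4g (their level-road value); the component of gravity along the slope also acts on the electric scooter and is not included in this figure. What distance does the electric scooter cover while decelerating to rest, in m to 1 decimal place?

Braking distance ≈ 1.9 m

a = 0.4 × 9.8 = 3.920 m/s².
Gravity along the downhill slope reduces the braking deceleration: a_eff = 3.920 − 9.8·sin 7.3° = 3.920 − 1.245 = 2.675 m/s².
Braking distance = v²/(2a) = 3.2000² / (2 × 2.675) = 10.240 / 5.350 = 1.914 m.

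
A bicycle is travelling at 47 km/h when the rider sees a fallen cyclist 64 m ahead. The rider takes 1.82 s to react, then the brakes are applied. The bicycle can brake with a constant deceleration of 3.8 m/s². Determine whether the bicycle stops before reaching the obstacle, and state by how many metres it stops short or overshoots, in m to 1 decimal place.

Yes — it stops 17.8 m short of the obstacle

47 km/h ÷ 3.6 = 13.0556 m/s.
Reaction distance = 13.0556 × 1.82 = 23.761 m.
Braking distance = v²/(2a) = 170.449 / 7.600 = 22.428 m.
Total stopping distance = 23.761 + 22.428 = 46.189 m, vs 64 m available — it stops with 64 − 46.189 = 17.811 m to spare.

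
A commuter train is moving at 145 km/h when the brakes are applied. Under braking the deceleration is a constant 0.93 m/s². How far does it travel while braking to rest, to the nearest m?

145 km/h ÷ 3.6 = 40.2778 m/s.
Braking distance = v²/(2a) = 40.2778² / (2 × 0.930) = 1622.301 / 1.860 = 872.205 m.

Braking distance ≈ 872 m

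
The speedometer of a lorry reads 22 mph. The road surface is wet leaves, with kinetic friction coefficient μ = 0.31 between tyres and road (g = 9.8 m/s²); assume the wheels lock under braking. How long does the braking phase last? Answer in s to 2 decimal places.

Braking time ≈ 3.24 s

22 mph × 0.44704 = 9.8349 m/s.
a = μg = 0.31 × 9.8 = 3.038 m/s².
Braking time = v/a = 9.8349 / 3.038 = 3.237 s.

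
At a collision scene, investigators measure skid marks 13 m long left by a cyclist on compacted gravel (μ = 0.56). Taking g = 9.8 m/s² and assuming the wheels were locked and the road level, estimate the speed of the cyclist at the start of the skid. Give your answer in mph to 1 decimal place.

Initial speed ≈ 26.7 mph

Deceleration a = μg = 0.56 × 9.8 = 5.488 m/s².
v = √(2a·d) = √(2 × 5.488 × 13) = √142.688 = 11.9452 m/s.
= 11.9452 ÷ 0.44704 = 26.721 mph.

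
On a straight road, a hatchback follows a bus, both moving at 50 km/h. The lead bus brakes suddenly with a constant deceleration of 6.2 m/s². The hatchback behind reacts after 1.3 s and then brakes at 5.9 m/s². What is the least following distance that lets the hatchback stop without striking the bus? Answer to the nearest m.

Minimum gap ≈ 19 m

50 km/h ÷ 3.6 = 13.8889 m/s.
Leader travels v²/(2a_L) = 192.902 / 12.400 = 15.557 m before stopping.
Follower covers v·t_r = 13.8889 × 1.3 = 18.056 m while reacting, then v²/(2a_F) = 192.902 / 11.800 = 16.348 m while braking, for a total of 18.056 + 16.348 = 34.404 m.
Since a_F ≤ a_L and the follower starts braking later, the follower is never slower than the leader, so the closest approach is when both have stopped.
Minimum gap = 34.404 − 15.557 = 18.847 m.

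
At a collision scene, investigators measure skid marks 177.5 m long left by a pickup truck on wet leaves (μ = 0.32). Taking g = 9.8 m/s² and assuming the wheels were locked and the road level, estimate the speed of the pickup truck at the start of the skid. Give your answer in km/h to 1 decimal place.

Deceleration a = μg = 0.32 × 9.8 = 3.136 m/s².
v = √(2a·d) = √(2 × 3.136 × 177.5) = √1113.280 = 33.3659 m/s.
= 33.3659 × 3.6 = 120.117 km/h.

Initial speed ≈ 120.1 km/h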